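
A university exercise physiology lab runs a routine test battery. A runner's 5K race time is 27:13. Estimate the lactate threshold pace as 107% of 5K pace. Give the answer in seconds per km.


Total race time = 27*60 + 13 = 1633 seconds
5K pace = 1633 / 5 = 326.6 sec/km
LT pace = 326.6 * 1.07 = 349.46 sec/km

349.46 s/km


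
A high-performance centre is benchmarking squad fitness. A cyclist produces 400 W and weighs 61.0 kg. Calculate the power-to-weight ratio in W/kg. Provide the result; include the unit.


P/W = power / mass
= 400 / 61.0
= 6.557 W/kg

6.557 W/kg


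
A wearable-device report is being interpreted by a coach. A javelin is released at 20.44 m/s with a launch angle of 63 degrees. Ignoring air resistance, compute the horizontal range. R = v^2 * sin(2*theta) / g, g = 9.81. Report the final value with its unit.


Launch speed squared = 417.7936
sin(2 * 63 deg) = 0.809017
Range = 417.7936 * 0.809017 / 9.81
= 34.455 m

34.455 m


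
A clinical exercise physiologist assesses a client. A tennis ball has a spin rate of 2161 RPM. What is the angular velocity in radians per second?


Convert RPM to rad/s: multiply by 2*pi and divide by 60
omega = 2161 * 2 * pi / 60
= 226.299 rad/s

226.299 rad/s


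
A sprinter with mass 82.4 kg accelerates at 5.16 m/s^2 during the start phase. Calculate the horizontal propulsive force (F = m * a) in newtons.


F = m * a
= 82.4 * 5.16
= 425.18 N

425.18 N


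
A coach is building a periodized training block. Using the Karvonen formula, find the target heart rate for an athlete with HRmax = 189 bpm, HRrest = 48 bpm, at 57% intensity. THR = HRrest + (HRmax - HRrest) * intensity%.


HRR = 189 - 48 = 141
THR = 48 + 141 * 0.57
= 48 + 80.37
= 128.37 bpm

128.37 bpm


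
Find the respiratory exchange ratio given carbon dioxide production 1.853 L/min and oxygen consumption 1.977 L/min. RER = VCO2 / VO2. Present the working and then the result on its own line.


VCO2 = 1.853 L/min
VO2 = 1.977 L/min
RER = 1.853 / 1.977 = 0.9373

0.9373


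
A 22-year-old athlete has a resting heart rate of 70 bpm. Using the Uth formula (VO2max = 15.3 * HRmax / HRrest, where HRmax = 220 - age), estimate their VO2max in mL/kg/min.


HRmax = 220 - 22 = 198 bpm
Ratio = HRmax / HRrest = 198 / 70 = 2.8286
VO2max = 15.3 * 2.8286 = 43.28 mL/kg/min

43.28 mL/kg/min


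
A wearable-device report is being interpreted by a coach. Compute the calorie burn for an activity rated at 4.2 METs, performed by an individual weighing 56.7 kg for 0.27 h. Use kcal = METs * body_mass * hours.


Product of METs and mass = 4.2 * 56.7 = 238.14
Total kcal = 238.14 * 0.27 = 64.3 kcal

64.3 kcal


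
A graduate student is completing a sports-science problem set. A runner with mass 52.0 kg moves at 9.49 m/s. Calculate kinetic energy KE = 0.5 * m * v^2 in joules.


v^2 = 9.49^2 = 90.0601
KE = 0.5 * 52.0 * 90.0601
= 2341.56 J

2341.56 J


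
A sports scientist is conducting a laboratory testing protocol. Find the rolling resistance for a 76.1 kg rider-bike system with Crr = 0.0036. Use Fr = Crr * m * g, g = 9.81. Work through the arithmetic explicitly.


m * g = 76.1 * 9.81 = 746.541 N
Fr = 0.0036 * 746.541 = 2.688 N

2.688 N


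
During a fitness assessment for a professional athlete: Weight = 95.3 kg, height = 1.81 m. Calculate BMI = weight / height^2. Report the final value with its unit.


height^2 = 1.81^2 = 3.2761
BMI = 95.3 / 3.2761 = 29.09 kg/m^2

29.09 kg/m^2


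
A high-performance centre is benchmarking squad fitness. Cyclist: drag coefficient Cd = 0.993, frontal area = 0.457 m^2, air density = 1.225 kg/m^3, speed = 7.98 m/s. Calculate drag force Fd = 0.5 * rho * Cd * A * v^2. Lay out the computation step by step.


v^2 = 7.98^2 = 63.6804
Fd = 0.5 * 1.225 * 0.993 * 0.457 * 63.6804
= 17.7 N

17.7 N


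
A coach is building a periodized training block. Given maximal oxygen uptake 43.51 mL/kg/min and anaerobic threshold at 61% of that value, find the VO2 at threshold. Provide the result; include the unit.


Percentage as decimal = 0.61
VO2 at AT = 43.51 * 0.61 = 26.54 mL/kg/min

26.54 mL/kg/min


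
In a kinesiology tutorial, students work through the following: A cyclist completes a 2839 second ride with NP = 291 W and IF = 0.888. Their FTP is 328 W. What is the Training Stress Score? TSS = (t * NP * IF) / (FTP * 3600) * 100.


t * NP * IF = 2839 * 291 * 0.888 = 733620.312
FTP * 3600 = 1180800
TSS = (733620.312 / 1180800) * 100 = 62.13

62.13 TSS


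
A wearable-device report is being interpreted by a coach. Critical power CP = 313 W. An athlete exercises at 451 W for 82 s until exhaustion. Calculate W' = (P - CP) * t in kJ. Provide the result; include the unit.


P - CP = 451 - 313 = 138 W
W' = 138 * 82 = 11316 J
= 11316 / 1000 = 11.316 kJ

11.316 kJ


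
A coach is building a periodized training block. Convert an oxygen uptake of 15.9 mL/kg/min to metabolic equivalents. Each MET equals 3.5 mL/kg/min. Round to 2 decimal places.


One MET = 3.5 mL/kg/min
Number of METs = 15.9 / 3.5
= 4.54 METs

4.54 METs


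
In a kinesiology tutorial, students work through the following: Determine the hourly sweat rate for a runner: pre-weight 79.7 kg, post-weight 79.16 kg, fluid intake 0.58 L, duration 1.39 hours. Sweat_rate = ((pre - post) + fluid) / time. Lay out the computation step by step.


Mass lost = 79.7 - 79.16 = 0.54 kg
Add fluid consumed: 0.54 + 0.58 = 1.12 L total sweat
Sweat rate = 1.12 / 1.39 = 0.806 L/h

0.806 L/h


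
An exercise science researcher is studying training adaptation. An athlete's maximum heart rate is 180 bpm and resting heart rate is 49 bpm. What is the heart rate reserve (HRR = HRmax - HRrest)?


HRR = HRmax - HRrest
= 180 - 49
= 131 bpm

131 bpm


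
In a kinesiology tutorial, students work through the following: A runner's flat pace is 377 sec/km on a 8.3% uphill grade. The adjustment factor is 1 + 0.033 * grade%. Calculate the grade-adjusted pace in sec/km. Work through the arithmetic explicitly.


Factor = 1 + 0.033 * 8.3 = 1.2739
Adjusted pace = 377 * 1.2739
= 480.26 sec/km

480.26 s/km


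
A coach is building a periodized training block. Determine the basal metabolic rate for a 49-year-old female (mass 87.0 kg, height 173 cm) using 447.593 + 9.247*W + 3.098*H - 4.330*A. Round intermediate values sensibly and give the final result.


BMR = 447.593 + 9.247*87.0 + 3.098*173 - 4.330*49
= 1575.87 kcal/day

1575.87 kcal/day


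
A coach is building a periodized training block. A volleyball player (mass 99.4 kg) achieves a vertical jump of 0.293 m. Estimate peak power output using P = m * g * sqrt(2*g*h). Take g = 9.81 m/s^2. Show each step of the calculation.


2 * g * h = 2 * 9.81 * 0.293 = 5.74866
sqrt(5.74866) = 2.397636 m/s
P = 99.4 * 9.81 * 2.397636 = 2337.97 W

2337.97 W


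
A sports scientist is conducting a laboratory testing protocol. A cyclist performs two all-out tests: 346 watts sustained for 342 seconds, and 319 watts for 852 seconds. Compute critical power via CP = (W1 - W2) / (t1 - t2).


W1 = P1 * t1 = 346 * 342 = 118332 J
W2 = P2 * t2 = 319 * 852 = 271788 J
CP = (118332 - 271788) / (342 - 852)
= 300.89 W

300.89 W


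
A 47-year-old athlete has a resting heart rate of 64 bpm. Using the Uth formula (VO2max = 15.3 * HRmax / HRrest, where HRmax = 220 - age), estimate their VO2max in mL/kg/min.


HRmax = 220 - 47 = 173 bpm
Ratio = HRmax / HRrest = 173 / 64 = 2.7031
VO2max = 15.3 * 2.7031 = 41.36 mL/kg/min

41.36 mL/kg/min


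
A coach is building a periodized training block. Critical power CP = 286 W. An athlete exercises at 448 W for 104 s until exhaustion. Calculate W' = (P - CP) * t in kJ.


P - CP = 448 - 286 = 162 W
W' = 162 * 104 = 16848 J
= 16848 / 1000 = 16.848 kJ

16.848 kJ


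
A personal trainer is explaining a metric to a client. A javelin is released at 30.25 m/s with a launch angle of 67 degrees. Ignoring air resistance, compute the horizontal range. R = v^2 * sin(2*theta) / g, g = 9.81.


Launch speed squared = 915.0625
sin(2 * 67 deg) = 0.71934
Range = 915.0625 * 0.71934 / 9.81
= 67.099 m

67.099 m


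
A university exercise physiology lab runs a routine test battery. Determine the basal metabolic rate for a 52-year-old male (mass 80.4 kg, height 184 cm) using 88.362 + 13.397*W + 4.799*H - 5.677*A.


BMR = 88.362 + 13.397*80.4 + 4.799*184 - 5.677*52
= 1753.29 kcal/day

1753.29 kcal/day


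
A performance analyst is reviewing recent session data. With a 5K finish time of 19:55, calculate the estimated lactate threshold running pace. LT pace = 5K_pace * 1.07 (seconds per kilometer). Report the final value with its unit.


Race duration = 1195 s for 5 km
Average pace = 1195 / 5 = 239.0 s/km
LT pace = 239.0 * 1.07
= 255.73 s/km

255.73 s/km


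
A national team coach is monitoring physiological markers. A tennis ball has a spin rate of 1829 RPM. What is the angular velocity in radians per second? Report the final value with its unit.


Convert RPM to rad/s: multiply by 2*pi and divide by 60
omega = 1829 * 2 * pi / 60
= 191.532 rad/s

191.532 rad/s


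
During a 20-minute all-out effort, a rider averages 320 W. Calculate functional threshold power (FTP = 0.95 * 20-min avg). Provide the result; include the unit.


FTP = 0.95 * 320
= 304.0 W

304.0 W


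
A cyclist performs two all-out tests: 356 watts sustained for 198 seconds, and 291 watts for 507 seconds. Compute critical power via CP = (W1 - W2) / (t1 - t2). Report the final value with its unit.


W1 = P1 * t1 = 356 * 198 = 70488 J
W2 = P2 * t2 = 291 * 507 = 147537 J
CP = (70488 - 147537) / (198 - 507)
= 249.35 W

249.35 W


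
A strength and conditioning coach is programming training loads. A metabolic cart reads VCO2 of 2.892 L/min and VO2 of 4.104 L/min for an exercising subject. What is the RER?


RER = VCO2 / VO2 = 2.892 / 4.104 = 0.7047

0.7047


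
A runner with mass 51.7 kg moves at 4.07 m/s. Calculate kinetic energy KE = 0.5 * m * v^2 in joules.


v^2 = 4.07^2 = 16.5649
KE = 0.5 * 51.7 * 16.5649
= 428.2 J

428.2 J


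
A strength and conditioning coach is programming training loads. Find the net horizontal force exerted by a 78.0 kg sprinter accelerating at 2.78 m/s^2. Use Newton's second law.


Newton's second law: F = m * a
F = 78.0 * 2.78 = 216.84 N

216.84 N


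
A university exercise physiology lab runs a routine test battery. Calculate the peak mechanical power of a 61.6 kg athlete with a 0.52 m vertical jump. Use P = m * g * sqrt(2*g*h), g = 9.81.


First, sqrt(2gh) = sqrt(2 * 9.81 * 0.52)
= sqrt(10.2024) = 3.19412 m/s
Power = 61.6 * 9.81 * 3.19412 = 1930.19 W

1930.19 W


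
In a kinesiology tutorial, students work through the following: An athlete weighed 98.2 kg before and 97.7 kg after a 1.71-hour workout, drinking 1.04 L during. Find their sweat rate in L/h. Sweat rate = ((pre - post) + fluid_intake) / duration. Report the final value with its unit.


Body mass change = 0.5 kg
Total sweat loss = 0.5 + 1.04 = 1.54 L
Rate = 1.54 / 1.71 = 0.901 L/h

0.901 L/h


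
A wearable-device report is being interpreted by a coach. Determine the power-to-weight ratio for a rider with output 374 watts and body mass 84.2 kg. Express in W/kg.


P/W = 374 / 84.2 = 4.442 W/kg

4.442 W/kg


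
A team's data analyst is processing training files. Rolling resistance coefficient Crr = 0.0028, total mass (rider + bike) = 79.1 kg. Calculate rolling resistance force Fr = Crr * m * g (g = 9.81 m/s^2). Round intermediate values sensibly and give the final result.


Fr = Crr * m * g
= 0.0028 * 79.1 * 9.81
= 2.173 N

2.173 N


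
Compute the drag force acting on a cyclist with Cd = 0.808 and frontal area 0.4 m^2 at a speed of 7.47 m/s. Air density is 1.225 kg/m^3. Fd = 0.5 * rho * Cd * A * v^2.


Step 1: v^2 = 55.8009
Step 2: Fd = 0.5 * 1.225 * 0.808 * 0.4 * 55.8009
= 11.046 N

11.046 N


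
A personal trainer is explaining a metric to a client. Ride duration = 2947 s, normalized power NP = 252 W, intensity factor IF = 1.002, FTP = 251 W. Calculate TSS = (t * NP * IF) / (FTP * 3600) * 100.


Numerator = 2947 * 252 * 1.002 = 744129.288
Denominator = 251 * 3600 = 903600
TSS = 744129.288 / 903600 * 100
= 82.35

82.35 TSS


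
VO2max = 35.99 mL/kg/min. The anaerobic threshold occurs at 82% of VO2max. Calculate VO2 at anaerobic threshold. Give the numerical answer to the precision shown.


AT fraction = 82 / 100 = 0.82
AT VO2 = 35.99 * 0.82
= 29.51 mL/kg/min

29.51 mL/kg/min


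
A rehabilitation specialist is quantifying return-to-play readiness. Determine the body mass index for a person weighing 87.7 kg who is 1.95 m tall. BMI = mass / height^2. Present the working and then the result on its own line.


BMI = mass / height^2
= 87.7 / 1.95^2
= 87.7 / 3.8025
= 23.06 kg/m^2

23.06 kg/m^2


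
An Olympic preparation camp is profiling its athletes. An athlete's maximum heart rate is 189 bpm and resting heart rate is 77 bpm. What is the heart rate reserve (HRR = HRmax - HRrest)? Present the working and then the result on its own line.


HRR = HRmax - HRrest
= 189 - 77
= 112 bpm

112 bpm


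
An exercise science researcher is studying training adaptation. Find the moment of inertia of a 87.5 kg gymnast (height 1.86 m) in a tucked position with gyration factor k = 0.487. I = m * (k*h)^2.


Radius of gyration = 0.487 * 1.86 = 0.90582 m
I = 87.5 * 0.90582^2
= 87.5 * 0.82051
= 71.795 kg*m^2

71.795 kg*m^2


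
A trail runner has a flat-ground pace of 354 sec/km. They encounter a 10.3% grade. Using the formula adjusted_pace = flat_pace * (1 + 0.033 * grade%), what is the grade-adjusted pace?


Grade factor = 1 + 0.033 * 10.3 = 1.3399
Adjusted = 354 * 1.3399 = 474.32 sec/km

474.32 s/km


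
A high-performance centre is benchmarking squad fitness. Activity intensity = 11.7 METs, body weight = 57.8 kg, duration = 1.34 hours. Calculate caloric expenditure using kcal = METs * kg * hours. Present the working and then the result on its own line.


kcal = 11.7 * 57.8 * 1.34
= 676.26 * 1.34
= 906.19 kcal

906.19 kcal


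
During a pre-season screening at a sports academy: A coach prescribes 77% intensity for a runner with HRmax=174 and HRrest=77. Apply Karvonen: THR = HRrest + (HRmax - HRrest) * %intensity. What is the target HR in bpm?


Heart rate reserve = 174 - 77 = 97
Intensity fraction = 77 / 100 = 0.77
THR = 77 + 97 * 0.77 = 151.69 bpm

151.69 bpm


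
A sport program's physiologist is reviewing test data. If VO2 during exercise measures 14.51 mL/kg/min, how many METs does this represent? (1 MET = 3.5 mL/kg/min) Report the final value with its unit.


METs = VO2 / 3.5 = 14.51 / 3.5 = 4.15

4.15 METs


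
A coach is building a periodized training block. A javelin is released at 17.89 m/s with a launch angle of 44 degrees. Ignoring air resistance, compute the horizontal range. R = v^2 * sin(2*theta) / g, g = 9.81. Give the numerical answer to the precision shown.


Launch speed squared = 320.0521
sin(2 * 44 deg) = 0.999391
Range = 320.0521 * 0.999391 / 9.81
= 32.605 m

32.605 m


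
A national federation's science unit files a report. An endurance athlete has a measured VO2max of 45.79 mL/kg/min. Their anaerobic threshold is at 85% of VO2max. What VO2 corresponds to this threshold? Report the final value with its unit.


Anaerobic threshold VO2 = VO2max * 85%
= 45.79 * 0.85
= 38.92 mL/kg/min

38.92 mL/kg/min


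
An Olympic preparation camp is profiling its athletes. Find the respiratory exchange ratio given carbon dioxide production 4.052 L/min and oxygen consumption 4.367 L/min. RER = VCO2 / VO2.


VCO2 = 4.052 L/min
VO2 = 4.367 L/min
RER = 4.052 / 4.367 = 0.9279

0.9279


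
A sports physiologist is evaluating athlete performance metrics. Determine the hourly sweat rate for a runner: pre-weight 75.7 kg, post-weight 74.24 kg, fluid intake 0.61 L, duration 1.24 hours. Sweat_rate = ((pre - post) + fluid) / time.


Mass lost = 75.7 - 74.24 = 1.46 kg
Add fluid consumed: 1.46 + 0.61 = 2.07 L total sweat
Sweat rate = 2.07 / 1.24 = 1.669 L/h

1.669 L/h


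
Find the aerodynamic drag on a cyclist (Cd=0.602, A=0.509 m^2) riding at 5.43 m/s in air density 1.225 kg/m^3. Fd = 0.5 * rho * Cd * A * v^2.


Fd = 0.5 * 1.225 * 0.602 * 0.509 * 5.43^2
= 0.5 * 1.225 * 0.602 * 0.509 * 29.4849
= 5.534 N

5.534 N


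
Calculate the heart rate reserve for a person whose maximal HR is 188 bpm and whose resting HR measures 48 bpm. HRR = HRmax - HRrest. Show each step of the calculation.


HRmax = 188 bpm
HRrest = 48 bpm
HRR = 188 - 48 = 140 bpm

140 bpm


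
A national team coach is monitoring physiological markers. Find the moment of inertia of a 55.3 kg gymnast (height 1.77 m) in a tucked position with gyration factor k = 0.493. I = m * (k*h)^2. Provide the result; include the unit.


Radius of gyration = 0.493 * 1.77 = 0.87261 m
I = 55.3 * 0.87261^2
= 55.3 * 0.761448
= 42.108 kg*m^2

42.108 kg*m^2


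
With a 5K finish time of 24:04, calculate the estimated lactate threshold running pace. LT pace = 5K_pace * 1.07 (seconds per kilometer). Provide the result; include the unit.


Race duration = 1444 s for 5 km
Average pace = 1444 / 5 = 288.8 s/km
LT pace = 288.8 * 1.07
= 309.02 s/km

309.02 s/km


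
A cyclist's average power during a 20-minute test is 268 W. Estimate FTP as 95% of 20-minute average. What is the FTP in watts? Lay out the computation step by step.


FTP = 20-min power * 0.95
= 268 * 0.95
= 254.6 W

254.6 W


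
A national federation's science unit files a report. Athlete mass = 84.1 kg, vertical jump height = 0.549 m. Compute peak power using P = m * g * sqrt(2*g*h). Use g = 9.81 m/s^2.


sqrt(2 * 9.81 * 0.549) = sqrt(10.77138) = 3.281978 m/s
P = 84.1 * 9.81 * 3.281978
= 2707.7 W

2707.7 W


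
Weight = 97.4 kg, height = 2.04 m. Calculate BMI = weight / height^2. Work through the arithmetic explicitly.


height^2 = 2.04^2 = 4.1616
BMI = 97.4 / 4.1616 = 23.4 kg/m^2

23.4 kg/m^2


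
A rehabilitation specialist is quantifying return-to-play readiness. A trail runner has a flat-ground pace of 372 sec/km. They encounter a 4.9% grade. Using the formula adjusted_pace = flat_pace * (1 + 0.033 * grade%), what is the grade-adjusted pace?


Grade factor = 1 + 0.033 * 4.9 = 1.1617
Adjusted = 372 * 1.1617 = 432.15 sec/km

432.15 s/km


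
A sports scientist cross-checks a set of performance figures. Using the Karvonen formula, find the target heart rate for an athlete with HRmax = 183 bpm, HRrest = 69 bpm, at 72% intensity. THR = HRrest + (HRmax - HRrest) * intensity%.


HRR = 183 - 69 = 114
THR = 69 + 114 * 0.72
= 69 + 82.08
= 151.08 bpm

151.08 bpm


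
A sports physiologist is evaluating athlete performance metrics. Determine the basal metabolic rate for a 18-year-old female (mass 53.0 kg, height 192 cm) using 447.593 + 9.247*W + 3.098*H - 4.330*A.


BMR = 447.593 + 9.247*53.0 + 3.098*192 - 4.330*18
= 1454.56 kcal/day

1454.56 kcal/day


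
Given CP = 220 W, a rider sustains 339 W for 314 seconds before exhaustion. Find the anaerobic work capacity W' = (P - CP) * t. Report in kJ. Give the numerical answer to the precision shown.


Excess power = 339 - 220 = 119 W
Work above CP = 119 * 314 = 37366 J
W' = 37.366 kJ

37.366 kJ


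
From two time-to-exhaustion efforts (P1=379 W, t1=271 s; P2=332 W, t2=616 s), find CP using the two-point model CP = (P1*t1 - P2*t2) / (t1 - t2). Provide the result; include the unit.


Work in trial 1 = 102709 J
Work in trial 2 = 204512 J
Delta work = -101803 J
Delta time = -345 s
CP = -101803 / -345 = 295.08 W

295.08 W


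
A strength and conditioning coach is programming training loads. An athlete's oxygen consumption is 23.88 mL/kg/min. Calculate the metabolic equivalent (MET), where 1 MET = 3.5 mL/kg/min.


MET = VO2 / 3.5
= 23.88 / 3.5
= 6.82 METs

6.82 METs


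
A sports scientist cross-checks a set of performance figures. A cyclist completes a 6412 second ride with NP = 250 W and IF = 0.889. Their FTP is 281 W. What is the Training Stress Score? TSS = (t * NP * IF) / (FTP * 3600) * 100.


t * NP * IF = 6412 * 250 * 0.889 = 1425067.0
FTP * 3600 = 1011600
TSS = (1425067.0 / 1011600) * 100 = 140.87

140.87 TSS


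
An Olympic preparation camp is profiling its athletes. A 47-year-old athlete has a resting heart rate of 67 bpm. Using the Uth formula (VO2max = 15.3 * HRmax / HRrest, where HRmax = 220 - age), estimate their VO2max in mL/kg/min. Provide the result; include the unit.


HRmax = 220 - 47 = 173 bpm
Ratio = HRmax / HRrest = 173 / 67 = 2.5821
VO2max = 15.3 * 2.5821 = 39.51 mL/kg/min

39.51 mL/kg/min


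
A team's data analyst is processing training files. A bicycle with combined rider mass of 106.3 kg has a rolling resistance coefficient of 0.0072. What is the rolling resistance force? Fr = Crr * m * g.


Fr = 0.0072 * 106.3 * 9.81
= 0.76536 * 9.81
= 7.508 N

7.508 N


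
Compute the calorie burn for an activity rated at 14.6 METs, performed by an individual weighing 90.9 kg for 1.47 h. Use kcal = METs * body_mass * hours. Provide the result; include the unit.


Product of METs and mass = 14.6 * 90.9 = 1327.14
Total kcal = 1327.14 * 1.47 = 1950.9 kcal

1950.9 kcal


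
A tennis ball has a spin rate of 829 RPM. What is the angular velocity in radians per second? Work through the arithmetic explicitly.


Convert RPM to rad/s: multiply by 2*pi and divide by 60
omega = 829 * 2 * pi / 60
= 86.813 rad/s

86.813 rad/s


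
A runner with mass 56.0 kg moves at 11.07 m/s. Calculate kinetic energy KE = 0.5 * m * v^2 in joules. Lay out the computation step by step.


v^2 = 11.07^2 = 122.5449
KE = 0.5 * 56.0 * 122.5449
= 3431.26 J

3431.26 J


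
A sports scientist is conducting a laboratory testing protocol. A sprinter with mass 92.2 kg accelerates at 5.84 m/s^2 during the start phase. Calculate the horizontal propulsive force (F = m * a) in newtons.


F = m * a
= 92.2 * 5.84
= 538.45 N

538.45 N


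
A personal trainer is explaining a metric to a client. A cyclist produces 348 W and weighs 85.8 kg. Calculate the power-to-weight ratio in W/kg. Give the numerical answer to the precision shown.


P/W = power / mass
= 348 / 85.8
= 4.056 W/kg

4.056 W/kg


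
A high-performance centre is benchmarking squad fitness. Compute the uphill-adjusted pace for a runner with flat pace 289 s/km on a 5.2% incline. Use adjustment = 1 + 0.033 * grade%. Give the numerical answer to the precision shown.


Adjustment factor = 1 + 0.033 * 5.2 = 1.1716
Grade-adjusted pace = 289 * 1.1716 = 338.59 s/km

338.59 s/km


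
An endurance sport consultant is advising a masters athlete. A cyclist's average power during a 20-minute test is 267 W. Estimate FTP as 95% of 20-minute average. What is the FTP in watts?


FTP = 20-min power * 0.95
= 267 * 0.95
= 253.65 W

253.65 W


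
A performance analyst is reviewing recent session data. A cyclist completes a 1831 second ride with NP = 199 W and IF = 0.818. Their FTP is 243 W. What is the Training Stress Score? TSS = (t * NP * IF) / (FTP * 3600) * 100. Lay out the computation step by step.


t * NP * IF = 1831 * 199 * 0.818 = 298053.842
FTP * 3600 = 874800
TSS = (298053.842 / 874800) * 100 = 34.07

34.07 TSS


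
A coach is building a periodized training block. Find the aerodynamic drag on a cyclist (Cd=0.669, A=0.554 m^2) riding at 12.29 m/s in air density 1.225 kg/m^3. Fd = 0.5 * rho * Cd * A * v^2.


Fd = 0.5 * 1.225 * 0.669 * 0.554 * 12.29^2
= 0.5 * 1.225 * 0.669 * 0.554 * 151.0441
= 34.288 N

34.288 N


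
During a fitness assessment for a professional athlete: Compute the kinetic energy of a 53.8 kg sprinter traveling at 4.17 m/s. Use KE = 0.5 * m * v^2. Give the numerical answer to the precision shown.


Velocity squared = 17.3889
KE = 0.5 * 53.8 * 17.3889 = 467.76 J

467.76 J


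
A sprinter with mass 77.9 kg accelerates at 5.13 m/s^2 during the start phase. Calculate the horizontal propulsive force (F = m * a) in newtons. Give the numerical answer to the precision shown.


F = m * a
= 77.9 * 5.13
= 399.63 N

399.63 N


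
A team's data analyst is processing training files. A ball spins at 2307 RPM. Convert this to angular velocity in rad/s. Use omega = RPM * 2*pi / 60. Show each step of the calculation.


omega = 2307 * 2 * pi / 60
= 2307 * 6.28318531 / 60
= 14495.309 / 60
= 241.588 rad/s

241.588 rad/s


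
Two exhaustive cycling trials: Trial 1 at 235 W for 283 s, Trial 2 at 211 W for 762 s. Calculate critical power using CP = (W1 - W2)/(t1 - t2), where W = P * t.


W1 = 235 * 283 = 66505 J
W2 = 211 * 762 = 160782 J
CP = (66505 - 160782) / (283 - 762)
= -94277 / -479
= 196.82 W

196.82 W


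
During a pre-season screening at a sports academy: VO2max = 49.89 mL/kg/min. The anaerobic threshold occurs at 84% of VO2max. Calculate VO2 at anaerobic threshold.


AT fraction = 84 / 100 = 0.84
AT VO2 = 49.89 * 0.84
= 41.91 mL/kg/min

41.91 mL/kg/min


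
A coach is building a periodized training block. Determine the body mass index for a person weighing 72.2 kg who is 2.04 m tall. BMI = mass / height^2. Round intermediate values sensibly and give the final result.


BMI = mass / height^2
= 72.2 / 2.04^2
= 72.2 / 4.1616
= 17.35 kg/m^2

17.35 kg/m^2


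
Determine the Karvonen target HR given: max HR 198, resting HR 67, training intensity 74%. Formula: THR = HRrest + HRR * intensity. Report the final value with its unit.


HRR = HRmax - HRrest = 198 - 67 = 131
THR = 67 + 131 * 0.74
= 163.94 bpm

163.94 bpm


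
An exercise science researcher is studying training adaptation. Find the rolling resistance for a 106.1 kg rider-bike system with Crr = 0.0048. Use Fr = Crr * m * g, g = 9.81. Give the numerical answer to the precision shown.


m * g = 106.1 * 9.81 = 1040.841 N
Fr = 0.0048 * 1040.841 = 4.996 N

4.996 N


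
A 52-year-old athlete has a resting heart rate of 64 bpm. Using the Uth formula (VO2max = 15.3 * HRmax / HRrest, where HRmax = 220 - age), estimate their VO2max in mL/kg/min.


HRmax = 220 - 52 = 168 bpm
Ratio = HRmax / HRrest = 168 / 64 = 2.625
VO2max = 15.3 * 2.625 = 40.16 mL/kg/min

40.16 mL/kg/min


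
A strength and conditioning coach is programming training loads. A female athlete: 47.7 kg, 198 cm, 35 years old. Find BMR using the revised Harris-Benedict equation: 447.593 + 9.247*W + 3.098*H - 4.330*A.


Intercept = 447.593
Weight contribution = 9.247 * 47.7 = 441.0819
Height contribution = 3.098 * 198 = 613.404
Age contribution = 4.33 * 35 = 151.55
BMR = 447.593 + 441.0819 + 613.404 - 151.55
= 1350.53 kcal/day

1350.53 kcal/day


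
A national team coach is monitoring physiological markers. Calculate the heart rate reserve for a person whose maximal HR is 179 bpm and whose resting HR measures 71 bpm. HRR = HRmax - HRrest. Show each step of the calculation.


HRmax = 179 bpm
HRrest = 71 bpm
HRR = 179 - 71 = 108 bpm

108 bpm


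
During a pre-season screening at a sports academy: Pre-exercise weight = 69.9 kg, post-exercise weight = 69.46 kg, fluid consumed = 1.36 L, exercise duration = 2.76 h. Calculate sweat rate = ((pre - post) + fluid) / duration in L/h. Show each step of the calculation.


Weight loss = 69.9 - 69.46 = 0.44 kg (approx L)
Total sweat = 0.44 + 1.36 = 1.8 L
Sweat rate = 1.8 / 2.76 = 0.652 L/h

0.652 L/h


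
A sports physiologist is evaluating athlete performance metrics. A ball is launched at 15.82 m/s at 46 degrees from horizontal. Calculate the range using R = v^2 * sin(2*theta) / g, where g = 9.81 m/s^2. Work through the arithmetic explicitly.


sin(2 * 46) = sin(92) = 0.999391
v^2 = 15.82^2 = 250.2724
R = 250.2724 * 0.999391 / 9.81
= 25.496 m

25.496 m


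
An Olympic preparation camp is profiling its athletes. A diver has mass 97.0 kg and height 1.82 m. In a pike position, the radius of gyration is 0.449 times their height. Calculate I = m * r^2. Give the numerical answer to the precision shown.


r = 0.449 * 1.82 = 0.81718 m
I = m * r^2 = 97.0 * 0.667783 = 64.775 kg*m^2

64.775 kg*m^2


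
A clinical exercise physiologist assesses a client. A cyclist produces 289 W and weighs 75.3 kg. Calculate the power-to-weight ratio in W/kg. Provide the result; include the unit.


P/W = power / mass
= 289 / 75.3
= 3.838 W/kg

3.838 W/kg


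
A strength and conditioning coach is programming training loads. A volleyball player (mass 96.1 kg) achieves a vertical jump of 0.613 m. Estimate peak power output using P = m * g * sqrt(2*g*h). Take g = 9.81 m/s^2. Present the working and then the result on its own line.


2 * g * h = 2 * 9.81 * 0.613 = 12.02706
sqrt(12.02706) = 3.468005 m/s
P = 96.1 * 9.81 * 3.468005 = 3269.43 W

3269.43 W


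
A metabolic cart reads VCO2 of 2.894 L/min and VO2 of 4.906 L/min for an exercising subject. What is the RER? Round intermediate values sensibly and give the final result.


RER = VCO2 / VO2 = 2.894 / 4.906 = 0.5899

0.5899


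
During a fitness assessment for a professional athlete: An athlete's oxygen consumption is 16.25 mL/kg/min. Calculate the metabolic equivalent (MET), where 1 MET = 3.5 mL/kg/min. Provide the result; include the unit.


MET = VO2 / 3.5
= 16.25 / 3.5
= 4.64 METs

4.64 METs


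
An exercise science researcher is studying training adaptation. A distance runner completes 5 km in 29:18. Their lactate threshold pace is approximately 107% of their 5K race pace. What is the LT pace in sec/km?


Convert to seconds: 29 min 18 s = 1758 s
Pace per km = 1758 / 5 = 351.6 s/km
LT pace = 351.6 * 1.07 = 376.21 s/km

376.21 s/km


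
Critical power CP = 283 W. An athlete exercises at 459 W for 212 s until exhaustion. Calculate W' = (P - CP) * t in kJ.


P - CP = 459 - 283 = 176 W
W' = 176 * 212 = 37312 J
= 37312 / 1000 = 37.312 kJ

37.312 kJ


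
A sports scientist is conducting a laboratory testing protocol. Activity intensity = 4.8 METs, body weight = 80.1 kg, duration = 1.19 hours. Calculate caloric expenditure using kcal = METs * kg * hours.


kcal = 4.8 * 80.1 * 1.19
= 384.48 * 1.19
= 457.53 kcal

457.53 kcal


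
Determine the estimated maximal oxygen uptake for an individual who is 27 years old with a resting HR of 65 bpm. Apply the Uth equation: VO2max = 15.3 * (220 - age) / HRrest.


HRmax = 220 - 27 = 193
VO2max = 15.3 * (193 / 65)
= 15.3 * 2.9692
= 45.43 mL/kg/min

45.43 mL/kg/min


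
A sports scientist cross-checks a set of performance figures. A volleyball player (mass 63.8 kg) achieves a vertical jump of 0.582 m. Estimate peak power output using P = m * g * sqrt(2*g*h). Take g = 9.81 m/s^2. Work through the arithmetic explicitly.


2 * g * h = 2 * 9.81 * 0.582 = 11.41884
sqrt(11.41884) = 3.379177 m/s
P = 63.8 * 9.81 * 3.379177 = 2114.95 W

2114.95 W


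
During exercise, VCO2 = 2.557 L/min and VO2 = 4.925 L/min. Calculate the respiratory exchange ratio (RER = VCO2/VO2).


RER = VCO2 / VO2
= 2.557 / 4.925
= 0.5192

0.5192


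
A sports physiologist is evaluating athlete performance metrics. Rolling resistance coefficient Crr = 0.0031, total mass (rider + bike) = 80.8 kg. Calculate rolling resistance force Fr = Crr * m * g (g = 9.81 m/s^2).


Fr = Crr * m * g
= 0.0031 * 80.8 * 9.81
= 2.457 N

2.457 N


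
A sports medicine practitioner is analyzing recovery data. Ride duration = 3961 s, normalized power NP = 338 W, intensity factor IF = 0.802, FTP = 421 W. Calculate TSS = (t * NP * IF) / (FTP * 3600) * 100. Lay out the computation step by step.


Numerator = 3961 * 338 * 0.802 = 1073732.036
Denominator = 421 * 3600 = 1515600
TSS = 1073732.036 / 1515600 * 100
= 70.85

70.85 TSS


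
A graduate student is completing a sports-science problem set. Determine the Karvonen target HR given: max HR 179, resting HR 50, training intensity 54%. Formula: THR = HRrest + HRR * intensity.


HRR = HRmax - HRrest = 179 - 50 = 129
THR = 50 + 129 * 0.54
= 119.66 bpm

119.66 bpm


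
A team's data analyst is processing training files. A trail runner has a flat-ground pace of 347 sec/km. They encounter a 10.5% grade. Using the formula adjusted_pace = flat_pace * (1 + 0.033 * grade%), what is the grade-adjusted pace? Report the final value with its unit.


Grade factor = 1 + 0.033 * 10.5 = 1.3465
Adjusted = 347 * 1.3465 = 467.24 sec/km

467.24 s/km


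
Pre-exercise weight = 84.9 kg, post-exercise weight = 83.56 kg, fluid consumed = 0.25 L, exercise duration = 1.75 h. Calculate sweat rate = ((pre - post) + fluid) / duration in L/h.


Weight loss = 84.9 - 83.56 = 1.34 kg (approx L)
Total sweat = 1.34 + 0.25 = 1.59 L
Sweat rate = 1.59 / 1.75 = 0.909 L/h

0.909 L/h


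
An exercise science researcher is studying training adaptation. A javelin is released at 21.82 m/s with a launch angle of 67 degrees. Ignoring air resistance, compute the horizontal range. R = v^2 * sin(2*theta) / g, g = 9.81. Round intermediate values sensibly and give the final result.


Launch speed squared = 476.1124
sin(2 * 67 deg) = 0.71934
Range = 476.1124 * 0.71934 / 9.81
= 34.912 m

34.912 m


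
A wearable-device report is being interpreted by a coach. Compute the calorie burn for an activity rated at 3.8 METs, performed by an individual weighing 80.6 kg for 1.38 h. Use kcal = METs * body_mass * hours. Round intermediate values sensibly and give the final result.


Product of METs and mass = 3.8 * 80.6 = 306.28
Total kcal = 306.28 * 1.38 = 422.67 kcal

422.67 kcal


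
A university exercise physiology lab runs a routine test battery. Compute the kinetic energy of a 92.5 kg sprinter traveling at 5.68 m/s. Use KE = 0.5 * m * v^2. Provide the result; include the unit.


Velocity squared = 32.2624
KE = 0.5 * 92.5 * 32.2624 = 1492.14 J

1492.14 J


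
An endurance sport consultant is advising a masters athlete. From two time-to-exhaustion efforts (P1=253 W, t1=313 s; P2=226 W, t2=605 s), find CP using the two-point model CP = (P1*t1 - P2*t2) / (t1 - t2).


Work in trial 1 = 79189 J
Work in trial 2 = 136730 J
Delta work = -57541 J
Delta time = -292 s
CP = -57541 / -292 = 197.06 W

197.06 W


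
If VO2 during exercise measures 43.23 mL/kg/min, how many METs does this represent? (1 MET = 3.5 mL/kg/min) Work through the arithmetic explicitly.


METs = VO2 / 3.5 = 43.23 / 3.5 = 12.35

12.35 METs


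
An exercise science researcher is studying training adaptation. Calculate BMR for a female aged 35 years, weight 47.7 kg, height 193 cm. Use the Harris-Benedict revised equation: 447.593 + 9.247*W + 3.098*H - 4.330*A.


Substituting values:
W term = 9.247 * 47.7 = 441.0819
H term = 3.098 * 193 = 597.914
A term = 4.330 * 35 = 151.55
BMR = 1335.04 kcal/day

1335.04 kcal/day


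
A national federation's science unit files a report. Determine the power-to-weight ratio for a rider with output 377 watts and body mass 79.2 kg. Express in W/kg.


P/W = 377 / 79.2 = 4.76 W/kg

4.76 W/kg


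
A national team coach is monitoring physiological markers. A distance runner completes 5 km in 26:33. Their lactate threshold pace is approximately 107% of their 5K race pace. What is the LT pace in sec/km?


Convert to seconds: 26 min 33 s = 1593 s
Pace per km = 1593 / 5 = 318.6 s/km
LT pace = 318.6 * 1.07 = 340.9 s/km

340.9 s/km


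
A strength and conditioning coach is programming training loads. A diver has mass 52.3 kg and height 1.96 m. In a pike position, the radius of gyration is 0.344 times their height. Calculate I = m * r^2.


r = 0.344 * 1.96 = 0.67424 m
I = m * r^2 = 52.3 * 0.4546 = 23.776 kg*m^2

23.776 kg*m^2


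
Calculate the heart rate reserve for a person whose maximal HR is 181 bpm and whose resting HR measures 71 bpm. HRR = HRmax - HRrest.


HRmax = 181 bpm
HRrest = 71 bpm
HRR = 181 - 71 = 110 bpm

110 bpm


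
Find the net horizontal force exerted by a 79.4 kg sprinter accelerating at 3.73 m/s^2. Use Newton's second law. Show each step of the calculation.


Newton's second law: F = m * a
F = 79.4 * 3.73 = 296.16 N

296.16 N


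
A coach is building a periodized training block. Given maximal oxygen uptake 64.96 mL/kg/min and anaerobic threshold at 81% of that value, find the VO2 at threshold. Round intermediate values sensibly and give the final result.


Percentage as decimal = 0.81
VO2 at AT = 64.96 * 0.81 = 52.62 mL/kg/min

52.62 mL/kg/min


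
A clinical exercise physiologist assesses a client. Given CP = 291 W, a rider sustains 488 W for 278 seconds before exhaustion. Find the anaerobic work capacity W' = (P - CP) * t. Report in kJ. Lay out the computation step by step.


Excess power = 488 - 291 = 197 W
Work above CP = 197 * 278 = 54766 J
W' = 54.766 kJ

54.766 kJ


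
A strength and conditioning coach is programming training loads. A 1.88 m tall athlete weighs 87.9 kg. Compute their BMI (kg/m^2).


height^2 = 3.5344 m^2
BMI = 87.9 / 3.5344 = 24.87 kg/m^2

24.87 kg/m^2


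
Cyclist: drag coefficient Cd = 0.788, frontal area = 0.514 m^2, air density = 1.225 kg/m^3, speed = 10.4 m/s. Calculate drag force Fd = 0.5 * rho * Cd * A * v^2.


v^2 = 10.4^2 = 108.16
Fd = 0.5 * 1.225 * 0.788 * 0.514 * 108.16
= 26.833 N

26.833 N


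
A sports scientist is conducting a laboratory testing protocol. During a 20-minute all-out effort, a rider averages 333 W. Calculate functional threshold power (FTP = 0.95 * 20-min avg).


FTP = 0.95 * 333
= 316.35 W

316.35 W


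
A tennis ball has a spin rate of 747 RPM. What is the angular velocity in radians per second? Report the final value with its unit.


Convert RPM to rad/s: multiply by 2*pi and divide by 60
omega = 747 * 2 * pi / 60
= 78.226 rad/s

78.226 rad/s


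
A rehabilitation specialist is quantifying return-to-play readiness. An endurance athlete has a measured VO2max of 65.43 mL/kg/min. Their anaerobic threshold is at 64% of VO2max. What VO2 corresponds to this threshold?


Anaerobic threshold VO2 = VO2max * 64%
= 65.43 * 0.64
= 41.88 mL/kg/min

41.88 mL/kg/min


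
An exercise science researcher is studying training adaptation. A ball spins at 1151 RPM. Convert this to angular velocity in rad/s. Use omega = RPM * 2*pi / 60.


omega = 1151 * 2 * pi / 60
= 1151 * 6.28318531 / 60
= 7231.946 / 60
= 120.532 rad/s

120.532 rad/s


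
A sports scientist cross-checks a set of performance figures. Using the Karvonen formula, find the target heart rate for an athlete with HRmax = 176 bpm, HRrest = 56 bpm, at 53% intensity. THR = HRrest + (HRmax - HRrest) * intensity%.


HRR = 176 - 56 = 120
THR = 56 + 120 * 0.53
= 56 + 63.6
= 119.6 bpm

119.6 bpm


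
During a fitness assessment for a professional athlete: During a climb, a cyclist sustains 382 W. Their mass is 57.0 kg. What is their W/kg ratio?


Power-to-weight = 382 W / 57.0 kg
= 6.702 W/kg

6.702 W/kg


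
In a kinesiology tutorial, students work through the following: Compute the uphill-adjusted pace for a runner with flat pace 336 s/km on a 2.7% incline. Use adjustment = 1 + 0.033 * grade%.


Adjustment factor = 1 + 0.033 * 2.7 = 1.0891
Grade-adjusted pace = 336 * 1.0891 = 365.94 s/km

365.94 s/km


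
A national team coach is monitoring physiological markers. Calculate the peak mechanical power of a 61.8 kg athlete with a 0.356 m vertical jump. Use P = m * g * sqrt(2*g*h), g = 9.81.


First, sqrt(2gh) = sqrt(2 * 9.81 * 0.356)
= sqrt(6.98472) = 2.642862 m/s
Power = 61.8 * 9.81 * 2.642862 = 1602.26 W

1602.26 W


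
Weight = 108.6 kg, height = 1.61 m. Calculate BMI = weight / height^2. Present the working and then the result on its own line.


height^2 = 1.61^2 = 2.5921
BMI = 108.6 / 2.5921 = 41.9 kg/m^2

41.9 kg/m^2


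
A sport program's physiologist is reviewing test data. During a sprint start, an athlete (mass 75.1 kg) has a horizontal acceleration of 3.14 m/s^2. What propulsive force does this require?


Propulsive force = mass * acceleration
= 75.1 kg * 3.14 m/s^2
= 235.81 N

235.81 N


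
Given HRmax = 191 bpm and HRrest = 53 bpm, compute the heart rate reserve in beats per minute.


Heart rate reserve = maximum HR minus resting HR
HRR = 191 - 53 = 138 bpm

138 bpm
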